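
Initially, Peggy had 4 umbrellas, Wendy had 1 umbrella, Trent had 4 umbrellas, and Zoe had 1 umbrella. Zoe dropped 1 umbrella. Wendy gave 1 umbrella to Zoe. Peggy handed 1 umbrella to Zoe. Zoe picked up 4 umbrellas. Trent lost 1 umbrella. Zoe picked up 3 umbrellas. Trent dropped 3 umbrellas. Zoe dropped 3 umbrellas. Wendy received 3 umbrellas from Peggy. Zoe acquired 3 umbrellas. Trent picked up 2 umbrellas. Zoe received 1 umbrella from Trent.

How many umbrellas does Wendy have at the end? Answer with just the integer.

Tracking counts step by step:
Start: Peggy=4, Wendy=1, Trent=4, Zoe=1
Event 1 (Zoe -1): Zoe: 1 -> 0. State: Peggy=4, Wendy=1, Trent=4, Zoe=0
Event 2 (Wendy -> Zoe, 1): Wendy: 1 -> 0, Zoe: 0 -> 1. State: Peggy=4, Wendy=0, Trent=4, Zoe=1
Event 3 (Peggy -> Zoe, 1): Peggy: 4 -> 3, Zoe: 1 -> 2. State: Peggy=3, Wendy=0, Trent=4, Zoe=2
Event 4 (Zoe +4): Zoe: 2 -> 6. State: Peggy=3, Wendy=0, Trent=4, Zoe=6
Event 5 (Trent -1): Trent: 4 -> 3. State: Peggy=3, Wendy=0, Trent=3, Zoe=6
Event 6 (Zoe +3): Zoe: 6 -> 9. State: Peggy=3, Wendy=0, Trent=3, Zoe=9
Event 7 (Trent -3): Trent: 3 -> 0. State: Peggy=3, Wendy=0, Trent=0, Zoe=9
Event 8 (Zoe -3): Zoe: 9 -> 6. State: Peggy=3, Wendy=0, Trent=0, Zoe=6
Event 9 (Peggy -> Wendy, 3): Peggy: 3 -> 0, Wendy: 0 -> 3. State: Peggy=0, Wendy=3, Trent=0, Zoe=6
Event 10 (Zoe +3): Zoe: 6 -> 9. State: Peggy=0, Wendy=3, Trent=0, Zoe=9
Event 11 (Trent +2): Trent: 0 -> 2. State: Peggy=0, Wendy=3, Trent=2, Zoe=9
Event 12 (Trent -> Zoe, 1): Trent: 2 -> 1, Zoe: 9 -> 10. State: Peggy=0, Wendy=3, Trent=1, Zoe=10

Wendy's final count: 3

Answer: 3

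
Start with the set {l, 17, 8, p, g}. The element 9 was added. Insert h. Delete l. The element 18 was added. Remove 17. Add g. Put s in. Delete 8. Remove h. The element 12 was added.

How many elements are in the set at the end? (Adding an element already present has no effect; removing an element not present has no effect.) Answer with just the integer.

Tracking the set through each operation:
Start: {17, 8, g, l, p}
Event 1 (add 9): added. Set: {17, 8, 9, g, l, p}
Event 2 (add h): added. Set: {17, 8, 9, g, h, l, p}
Event 3 (remove l): removed. Set: {17, 8, 9, g, h, p}
Event 4 (add 18): added. Set: {17, 18, 8, 9, g, h, p}
Event 5 (remove 17): removed. Set: {18, 8, 9, g, h, p}
Event 6 (add g): already present, no change. Set: {18, 8, 9, g, h, p}
Event 7 (add s): added. Set: {18, 8, 9, g, h, p, s}
Event 8 (remove 8): removed. Set: {18, 9, g, h, p, s}
Event 9 (remove h): removed. Set: {18, 9, g, p, s}
Event 10 (add 12): added. Set: {12, 18, 9, g, p, s}

Final set: {12, 18, 9, g, p, s} (size 6)

Answer: 6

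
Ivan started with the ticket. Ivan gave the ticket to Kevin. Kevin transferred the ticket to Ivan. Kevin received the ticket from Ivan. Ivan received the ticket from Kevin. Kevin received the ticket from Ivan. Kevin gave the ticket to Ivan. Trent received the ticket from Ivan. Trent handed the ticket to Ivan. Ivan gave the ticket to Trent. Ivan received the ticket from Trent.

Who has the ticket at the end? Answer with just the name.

Tracking the ticket through each event:
Start: Ivan has the ticket.
After event 1: Kevin has the ticket.
After event 2: Ivan has the ticket.
After event 3: Kevin has the ticket.
After event 4: Ivan has the ticket.
After event 5: Kevin has the ticket.
After event 6: Ivan has the ticket.
After event 7: Trent has the ticket.
After event 8: Ivan has the ticket.
After event 9: Trent has the ticket.
After event 10: Ivan has the ticket.

Answer: Ivan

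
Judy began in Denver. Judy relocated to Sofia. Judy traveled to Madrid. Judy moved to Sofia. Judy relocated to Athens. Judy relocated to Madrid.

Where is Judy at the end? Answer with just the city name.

Answer: Madrid

Derivation:
Tracking Judy's location:
Start: Judy is in Denver.
After move 1: Denver -> Sofia. Judy is in Sofia.
After move 2: Sofia -> Madrid. Judy is in Madrid.
After move 3: Madrid -> Sofia. Judy is in Sofia.
After move 4: Sofia -> Athens. Judy is in Athens.
After move 5: Athens -> Madrid. Judy is in Madrid.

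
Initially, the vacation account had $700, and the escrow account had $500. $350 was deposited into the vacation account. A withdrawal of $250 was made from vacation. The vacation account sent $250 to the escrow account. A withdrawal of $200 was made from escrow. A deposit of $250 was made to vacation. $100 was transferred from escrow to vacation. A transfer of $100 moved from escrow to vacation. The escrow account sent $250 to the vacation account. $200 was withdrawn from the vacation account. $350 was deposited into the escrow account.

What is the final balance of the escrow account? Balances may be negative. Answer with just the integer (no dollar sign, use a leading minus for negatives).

Answer: 450

Derivation:
Tracking account balances step by step:
Start: vacation=700, escrow=500
Event 1 (deposit 350 to vacation): vacation: 700 + 350 = 1050. Balances: vacation=1050, escrow=500
Event 2 (withdraw 250 from vacation): vacation: 1050 - 250 = 800. Balances: vacation=800, escrow=500
Event 3 (transfer 250 vacation -> escrow): vacation: 800 - 250 = 550, escrow: 500 + 250 = 750. Balances: vacation=550, escrow=750
Event 4 (withdraw 200 from escrow): escrow: 750 - 200 = 550. Balances: vacation=550, escrow=550
Event 5 (deposit 250 to vacation): vacation: 550 + 250 = 800. Balances: vacation=800, escrow=550
Event 6 (transfer 100 escrow -> vacation): escrow: 550 - 100 = 450, vacation: 800 + 100 = 900. Balances: vacation=900, escrow=450
Event 7 (transfer 100 escrow -> vacation): escrow: 450 - 100 = 350, vacation: 900 + 100 = 1000. Balances: vacation=1000, escrow=350
Event 8 (transfer 250 escrow -> vacation): escrow: 350 - 250 = 100, vacation: 1000 + 250 = 1250. Balances: vacation=1250, escrow=100
Event 9 (withdraw 200 from vacation): vacation: 1250 - 200 = 1050. Balances: vacation=1050, escrow=100
Event 10 (deposit 350 to escrow): escrow: 100 + 350 = 450. Balances: vacation=1050, escrow=450

Final balance of escrow: 450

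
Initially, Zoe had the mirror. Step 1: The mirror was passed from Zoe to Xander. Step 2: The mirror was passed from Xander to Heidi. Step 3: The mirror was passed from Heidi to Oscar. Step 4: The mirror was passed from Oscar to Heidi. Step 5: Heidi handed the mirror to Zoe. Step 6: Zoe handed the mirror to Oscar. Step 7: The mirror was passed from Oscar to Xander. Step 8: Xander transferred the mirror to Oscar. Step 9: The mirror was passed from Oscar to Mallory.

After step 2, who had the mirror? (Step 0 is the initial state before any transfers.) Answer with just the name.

Tracking the mirror holder through step 2:
After step 0 (start): Zoe
After step 1: Xander
After step 2: Heidi

At step 2, the holder is Heidi.

Answer: Heidi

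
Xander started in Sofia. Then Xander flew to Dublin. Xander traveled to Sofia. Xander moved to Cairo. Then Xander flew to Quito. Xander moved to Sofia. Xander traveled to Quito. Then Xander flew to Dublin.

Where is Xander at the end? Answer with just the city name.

Answer: Dublin

Derivation:
Tracking Xander's location:
Start: Xander is in Sofia.
After move 1: Sofia -> Dublin. Xander is in Dublin.
After move 2: Dublin -> Sofia. Xander is in Sofia.
After move 3: Sofia -> Cairo. Xander is in Cairo.
After move 4: Cairo -> Quito. Xander is in Quito.
After move 5: Quito -> Sofia. Xander is in Sofia.
After move 6: Sofia -> Quito. Xander is in Quito.
After move 7: Quito -> Dublin. Xander is in Dublin.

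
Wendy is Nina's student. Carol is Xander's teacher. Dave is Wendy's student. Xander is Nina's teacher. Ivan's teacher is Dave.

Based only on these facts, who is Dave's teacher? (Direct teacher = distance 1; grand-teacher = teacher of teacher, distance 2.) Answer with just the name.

Reconstructing the teacher chain from the given facts:
  Carol -> Xander -> Nina -> Wendy -> Dave -> Ivan
(each arrow means 'teacher of the next')
Positions in the chain (0 = top):
  position of Carol: 0
  position of Xander: 1
  position of Nina: 2
  position of Wendy: 3
  position of Dave: 4
  position of Ivan: 5

Dave is at position 4; the teacher is 1 step up the chain, i.e. position 3: Wendy.

Answer: Wendy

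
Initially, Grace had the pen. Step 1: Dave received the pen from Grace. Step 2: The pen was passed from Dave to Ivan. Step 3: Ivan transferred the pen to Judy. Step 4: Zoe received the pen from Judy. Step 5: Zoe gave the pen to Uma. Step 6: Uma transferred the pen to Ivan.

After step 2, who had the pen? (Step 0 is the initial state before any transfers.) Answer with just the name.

Tracking the pen holder through step 2:
After step 0 (start): Grace
After step 1: Dave
After step 2: Ivan

At step 2, the holder is Ivan.

Answer: Ivan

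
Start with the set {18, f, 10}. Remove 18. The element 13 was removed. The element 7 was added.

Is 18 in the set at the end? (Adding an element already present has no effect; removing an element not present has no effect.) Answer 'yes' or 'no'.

Tracking the set through each operation:
Start: {10, 18, f}
Event 1 (remove 18): removed. Set: {10, f}
Event 2 (remove 13): not present, no change. Set: {10, f}
Event 3 (add 7): added. Set: {10, 7, f}

Final set: {10, 7, f} (size 3)
18 is NOT in the final set.

Answer: no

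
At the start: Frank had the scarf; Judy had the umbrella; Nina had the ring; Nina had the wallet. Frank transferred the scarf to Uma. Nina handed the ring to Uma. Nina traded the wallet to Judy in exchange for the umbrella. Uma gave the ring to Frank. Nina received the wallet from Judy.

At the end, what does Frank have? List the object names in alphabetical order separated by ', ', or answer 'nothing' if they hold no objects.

Tracking all object holders:
Start: scarf:Frank, umbrella:Judy, ring:Nina, wallet:Nina
Event 1 (give scarf: Frank -> Uma). State: scarf:Uma, umbrella:Judy, ring:Nina, wallet:Nina
Event 2 (give ring: Nina -> Uma). State: scarf:Uma, umbrella:Judy, ring:Uma, wallet:Nina
Event 3 (swap wallet<->umbrella: now wallet:Judy, umbrella:Nina). State: scarf:Uma, umbrella:Nina, ring:Uma, wallet:Judy
Event 4 (give ring: Uma -> Frank). State: scarf:Uma, umbrella:Nina, ring:Frank, wallet:Judy
Event 5 (give wallet: Judy -> Nina). State: scarf:Uma, umbrella:Nina, ring:Frank, wallet:Nina

Final state: scarf:Uma, umbrella:Nina, ring:Frank, wallet:Nina
Frank holds: ring.

Answer: ring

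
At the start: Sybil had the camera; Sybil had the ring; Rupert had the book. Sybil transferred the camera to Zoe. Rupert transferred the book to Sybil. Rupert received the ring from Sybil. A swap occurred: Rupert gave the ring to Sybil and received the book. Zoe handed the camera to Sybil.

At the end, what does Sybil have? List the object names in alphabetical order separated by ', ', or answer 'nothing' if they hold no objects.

Tracking all object holders:
Start: camera:Sybil, ring:Sybil, book:Rupert
Event 1 (give camera: Sybil -> Zoe). State: camera:Zoe, ring:Sybil, book:Rupert
Event 2 (give book: Rupert -> Sybil). State: camera:Zoe, ring:Sybil, book:Sybil
Event 3 (give ring: Sybil -> Rupert). State: camera:Zoe, ring:Rupert, book:Sybil
Event 4 (swap ring<->book: now ring:Sybil, book:Rupert). State: camera:Zoe, ring:Sybil, book:Rupert
Event 5 (give camera: Zoe -> Sybil). State: camera:Sybil, ring:Sybil, book:Rupert

Final state: camera:Sybil, ring:Sybil, book:Rupert
Sybil holds: camera, ring.

Answer: camera, ring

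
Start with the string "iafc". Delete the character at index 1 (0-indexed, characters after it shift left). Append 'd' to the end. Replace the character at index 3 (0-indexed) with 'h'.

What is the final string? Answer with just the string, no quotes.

Applying each edit step by step:
Start: "iafc"
Op 1 (delete idx 1 = 'a'): "iafc" -> "ifc"
Op 2 (append 'd'): "ifc" -> "ifcd"
Op 3 (replace idx 3: 'd' -> 'h'): "ifcd" -> "ifch"

Answer: ifch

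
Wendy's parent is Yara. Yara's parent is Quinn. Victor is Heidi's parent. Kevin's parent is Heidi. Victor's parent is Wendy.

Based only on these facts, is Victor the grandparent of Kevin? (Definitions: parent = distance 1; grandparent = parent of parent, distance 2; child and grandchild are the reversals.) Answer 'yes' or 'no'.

Answer: yes

Derivation:
Reconstructing the parent chain from the given facts:
  Quinn -> Yara -> Wendy -> Victor -> Heidi -> Kevin
(each arrow means 'parent of the next')
Positions in the chain (0 = top):
  position of Quinn: 0
  position of Yara: 1
  position of Wendy: 2
  position of Victor: 3
  position of Heidi: 4
  position of Kevin: 5

Victor is at position 3, Kevin is at position 5; signed distance (j - i) = 2.
'grandparent' requires j - i = 2. Actual distance is 2, so the relation HOLDS.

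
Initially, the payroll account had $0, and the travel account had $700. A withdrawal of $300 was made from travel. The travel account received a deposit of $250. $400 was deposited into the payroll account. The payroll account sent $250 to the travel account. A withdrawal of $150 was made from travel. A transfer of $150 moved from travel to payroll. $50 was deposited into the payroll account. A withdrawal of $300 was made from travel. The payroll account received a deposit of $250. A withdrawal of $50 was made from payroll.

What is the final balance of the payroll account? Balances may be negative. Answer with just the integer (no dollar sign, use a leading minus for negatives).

Tracking account balances step by step:
Start: payroll=0, travel=700
Event 1 (withdraw 300 from travel): travel: 700 - 300 = 400. Balances: payroll=0, travel=400
Event 2 (deposit 250 to travel): travel: 400 + 250 = 650. Balances: payroll=0, travel=650
Event 3 (deposit 400 to payroll): payroll: 0 + 400 = 400. Balances: payroll=400, travel=650
Event 4 (transfer 250 payroll -> travel): payroll: 400 - 250 = 150, travel: 650 + 250 = 900. Balances: payroll=150, travel=900
Event 5 (withdraw 150 from travel): travel: 900 - 150 = 750. Balances: payroll=150, travel=750
Event 6 (transfer 150 travel -> payroll): travel: 750 - 150 = 600, payroll: 150 + 150 = 300. Balances: payroll=300, travel=600
Event 7 (deposit 50 to payroll): payroll: 300 + 50 = 350. Balances: payroll=350, travel=600
Event 8 (withdraw 300 from travel): travel: 600 - 300 = 300. Balances: payroll=350, travel=300
Event 9 (deposit 250 to payroll): payroll: 350 + 250 = 600. Balances: payroll=600, travel=300
Event 10 (withdraw 50 from payroll): payroll: 600 - 50 = 550. Balances: payroll=550, travel=300

Final balance of payroll: 550

Answer: 550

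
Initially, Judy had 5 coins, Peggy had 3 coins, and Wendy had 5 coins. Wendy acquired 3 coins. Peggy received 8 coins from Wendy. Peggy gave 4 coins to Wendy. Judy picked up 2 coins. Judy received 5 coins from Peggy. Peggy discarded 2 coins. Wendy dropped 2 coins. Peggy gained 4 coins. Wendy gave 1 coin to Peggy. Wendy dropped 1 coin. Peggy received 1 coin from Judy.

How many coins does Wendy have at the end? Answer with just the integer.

Tracking counts step by step:
Start: Judy=5, Peggy=3, Wendy=5
Event 1 (Wendy +3): Wendy: 5 -> 8. State: Judy=5, Peggy=3, Wendy=8
Event 2 (Wendy -> Peggy, 8): Wendy: 8 -> 0, Peggy: 3 -> 11. State: Judy=5, Peggy=11, Wendy=0
Event 3 (Peggy -> Wendy, 4): Peggy: 11 -> 7, Wendy: 0 -> 4. State: Judy=5, Peggy=7, Wendy=4
Event 4 (Judy +2): Judy: 5 -> 7. State: Judy=7, Peggy=7, Wendy=4
Event 5 (Peggy -> Judy, 5): Peggy: 7 -> 2, Judy: 7 -> 12. State: Judy=12, Peggy=2, Wendy=4
Event 6 (Peggy -2): Peggy: 2 -> 0. State: Judy=12, Peggy=0, Wendy=4
Event 7 (Wendy -2): Wendy: 4 -> 2. State: Judy=12, Peggy=0, Wendy=2
Event 8 (Peggy +4): Peggy: 0 -> 4. State: Judy=12, Peggy=4, Wendy=2
Event 9 (Wendy -> Peggy, 1): Wendy: 2 -> 1, Peggy: 4 -> 5. State: Judy=12, Peggy=5, Wendy=1
Event 10 (Wendy -1): Wendy: 1 -> 0. State: Judy=12, Peggy=5, Wendy=0
Event 11 (Judy -> Peggy, 1): Judy: 12 -> 11, Peggy: 5 -> 6. State: Judy=11, Peggy=6, Wendy=0

Wendy's final count: 0

Answer: 0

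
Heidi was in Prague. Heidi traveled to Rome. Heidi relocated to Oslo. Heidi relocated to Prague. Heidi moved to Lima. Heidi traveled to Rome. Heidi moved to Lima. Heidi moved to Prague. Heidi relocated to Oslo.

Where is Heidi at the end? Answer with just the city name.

Tracking Heidi's location:
Start: Heidi is in Prague.
After move 1: Prague -> Rome. Heidi is in Rome.
After move 2: Rome -> Oslo. Heidi is in Oslo.
After move 3: Oslo -> Prague. Heidi is in Prague.
After move 4: Prague -> Lima. Heidi is in Lima.
After move 5: Lima -> Rome. Heidi is in Rome.
After move 6: Rome -> Lima. Heidi is in Lima.
After move 7: Lima -> Prague. Heidi is in Prague.
After move 8: Prague -> Oslo. Heidi is in Oslo.

Answer: Oslo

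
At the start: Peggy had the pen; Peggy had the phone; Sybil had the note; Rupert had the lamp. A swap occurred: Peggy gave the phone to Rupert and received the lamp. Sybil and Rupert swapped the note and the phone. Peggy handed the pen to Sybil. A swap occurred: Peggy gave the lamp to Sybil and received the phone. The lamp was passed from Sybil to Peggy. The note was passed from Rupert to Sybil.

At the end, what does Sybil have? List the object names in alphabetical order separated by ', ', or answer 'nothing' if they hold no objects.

Tracking all object holders:
Start: pen:Peggy, phone:Peggy, note:Sybil, lamp:Rupert
Event 1 (swap phone<->lamp: now phone:Rupert, lamp:Peggy). State: pen:Peggy, phone:Rupert, note:Sybil, lamp:Peggy
Event 2 (swap note<->phone: now note:Rupert, phone:Sybil). State: pen:Peggy, phone:Sybil, note:Rupert, lamp:Peggy
Event 3 (give pen: Peggy -> Sybil). State: pen:Sybil, phone:Sybil, note:Rupert, lamp:Peggy
Event 4 (swap lamp<->phone: now lamp:Sybil, phone:Peggy). State: pen:Sybil, phone:Peggy, note:Rupert, lamp:Sybil
Event 5 (give lamp: Sybil -> Peggy). State: pen:Sybil, phone:Peggy, note:Rupert, lamp:Peggy
Event 6 (give note: Rupert -> Sybil). State: pen:Sybil, phone:Peggy, note:Sybil, lamp:Peggy

Final state: pen:Sybil, phone:Peggy, note:Sybil, lamp:Peggy
Sybil holds: note, pen.

Answer: note, pen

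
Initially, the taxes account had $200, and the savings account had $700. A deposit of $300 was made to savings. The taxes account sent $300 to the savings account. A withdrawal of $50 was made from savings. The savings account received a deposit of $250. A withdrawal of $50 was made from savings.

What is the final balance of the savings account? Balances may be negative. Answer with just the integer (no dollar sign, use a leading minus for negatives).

Answer: 1450

Derivation:
Tracking account balances step by step:
Start: taxes=200, savings=700
Event 1 (deposit 300 to savings): savings: 700 + 300 = 1000. Balances: taxes=200, savings=1000
Event 2 (transfer 300 taxes -> savings): taxes: 200 - 300 = -100, savings: 1000 + 300 = 1300. Balances: taxes=-100, savings=1300
Event 3 (withdraw 50 from savings): savings: 1300 - 50 = 1250. Balances: taxes=-100, savings=1250
Event 4 (deposit 250 to savings): savings: 1250 + 250 = 1500. Balances: taxes=-100, savings=1500
Event 5 (withdraw 50 from savings): savings: 1500 - 50 = 1450. Balances: taxes=-100, savings=1450

Final balance of savings: 1450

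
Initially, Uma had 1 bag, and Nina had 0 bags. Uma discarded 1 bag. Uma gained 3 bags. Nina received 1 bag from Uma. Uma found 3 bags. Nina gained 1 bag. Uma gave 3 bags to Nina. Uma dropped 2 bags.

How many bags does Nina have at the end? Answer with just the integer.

Tracking counts step by step:
Start: Uma=1, Nina=0
Event 1 (Uma -1): Uma: 1 -> 0. State: Uma=0, Nina=0
Event 2 (Uma +3): Uma: 0 -> 3. State: Uma=3, Nina=0
Event 3 (Uma -> Nina, 1): Uma: 3 -> 2, Nina: 0 -> 1. State: Uma=2, Nina=1
Event 4 (Uma +3): Uma: 2 -> 5. State: Uma=5, Nina=1
Event 5 (Nina +1): Nina: 1 -> 2. State: Uma=5, Nina=2
Event 6 (Uma -> Nina, 3): Uma: 5 -> 2, Nina: 2 -> 5. State: Uma=2, Nina=5
Event 7 (Uma -2): Uma: 2 -> 0. State: Uma=0, Nina=5

Nina's final count: 5

Answer: 5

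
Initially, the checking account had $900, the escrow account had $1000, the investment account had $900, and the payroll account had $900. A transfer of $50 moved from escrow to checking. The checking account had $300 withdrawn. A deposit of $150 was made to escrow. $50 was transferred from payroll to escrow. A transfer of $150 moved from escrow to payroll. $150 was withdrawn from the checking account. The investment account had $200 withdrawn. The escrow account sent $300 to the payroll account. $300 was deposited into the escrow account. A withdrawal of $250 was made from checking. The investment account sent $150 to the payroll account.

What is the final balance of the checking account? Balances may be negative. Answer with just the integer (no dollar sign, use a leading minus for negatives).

Answer: 250

Derivation:
Tracking account balances step by step:
Start: checking=900, escrow=1000, investment=900, payroll=900
Event 1 (transfer 50 escrow -> checking): escrow: 1000 - 50 = 950, checking: 900 + 50 = 950. Balances: checking=950, escrow=950, investment=900, payroll=900
Event 2 (withdraw 300 from checking): checking: 950 - 300 = 650. Balances: checking=650, escrow=950, investment=900, payroll=900
Event 3 (deposit 150 to escrow): escrow: 950 + 150 = 1100. Balances: checking=650, escrow=1100, investment=900, payroll=900
Event 4 (transfer 50 payroll -> escrow): payroll: 900 - 50 = 850, escrow: 1100 + 50 = 1150. Balances: checking=650, escrow=1150, investment=900, payroll=850
Event 5 (transfer 150 escrow -> payroll): escrow: 1150 - 150 = 1000, payroll: 850 + 150 = 1000. Balances: checking=650, escrow=1000, investment=900, payroll=1000
Event 6 (withdraw 150 from checking): checking: 650 - 150 = 500. Balances: checking=500, escrow=1000, investment=900, payroll=1000
Event 7 (withdraw 200 from investment): investment: 900 - 200 = 700. Balances: checking=500, escrow=1000, investment=700, payroll=1000
Event 8 (transfer 300 escrow -> payroll): escrow: 1000 - 300 = 700, payroll: 1000 + 300 = 1300. Balances: checking=500, escrow=700, investment=700, payroll=1300
Event 9 (deposit 300 to escrow): escrow: 700 + 300 = 1000. Balances: checking=500, escrow=1000, investment=700, payroll=1300
Event 10 (withdraw 250 from checking): checking: 500 - 250 = 250. Balances: checking=250, escrow=1000, investment=700, payroll=1300
Event 11 (transfer 150 investment -> payroll): investment: 700 - 150 = 550, payroll: 1300 + 150 = 1450. Balances: checking=250, escrow=1000, investment=550, payroll=1450

Final balance of checking: 250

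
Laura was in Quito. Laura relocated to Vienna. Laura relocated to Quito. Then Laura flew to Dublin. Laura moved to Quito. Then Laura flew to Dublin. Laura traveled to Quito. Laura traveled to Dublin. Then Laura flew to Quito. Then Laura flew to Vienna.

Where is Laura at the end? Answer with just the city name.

Answer: Vienna

Derivation:
Tracking Laura's location:
Start: Laura is in Quito.
After move 1: Quito -> Vienna. Laura is in Vienna.
After move 2: Vienna -> Quito. Laura is in Quito.
After move 3: Quito -> Dublin. Laura is in Dublin.
After move 4: Dublin -> Quito. Laura is in Quito.
After move 5: Quito -> Dublin. Laura is in Dublin.
After move 6: Dublin -> Quito. Laura is in Quito.
After move 7: Quito -> Dublin. Laura is in Dublin.
After move 8: Dublin -> Quito. Laura is in Quito.
After move 9: Quito -> Vienna. Laura is in Vienna.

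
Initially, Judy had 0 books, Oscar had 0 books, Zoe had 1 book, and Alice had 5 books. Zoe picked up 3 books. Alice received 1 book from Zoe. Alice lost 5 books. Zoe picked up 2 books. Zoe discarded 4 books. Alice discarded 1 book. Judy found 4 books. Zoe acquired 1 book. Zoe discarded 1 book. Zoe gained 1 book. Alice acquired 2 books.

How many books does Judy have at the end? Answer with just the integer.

Answer: 4

Derivation:
Tracking counts step by step:
Start: Judy=0, Oscar=0, Zoe=1, Alice=5
Event 1 (Zoe +3): Zoe: 1 -> 4. State: Judy=0, Oscar=0, Zoe=4, Alice=5
Event 2 (Zoe -> Alice, 1): Zoe: 4 -> 3, Alice: 5 -> 6. State: Judy=0, Oscar=0, Zoe=3, Alice=6
Event 3 (Alice -5): Alice: 6 -> 1. State: Judy=0, Oscar=0, Zoe=3, Alice=1
Event 4 (Zoe +2): Zoe: 3 -> 5. State: Judy=0, Oscar=0, Zoe=5, Alice=1
Event 5 (Zoe -4): Zoe: 5 -> 1. State: Judy=0, Oscar=0, Zoe=1, Alice=1
Event 6 (Alice -1): Alice: 1 -> 0. State: Judy=0, Oscar=0, Zoe=1, Alice=0
Event 7 (Judy +4): Judy: 0 -> 4. State: Judy=4, Oscar=0, Zoe=1, Alice=0
Event 8 (Zoe +1): Zoe: 1 -> 2. State: Judy=4, Oscar=0, Zoe=2, Alice=0
Event 9 (Zoe -1): Zoe: 2 -> 1. State: Judy=4, Oscar=0, Zoe=1, Alice=0
Event 10 (Zoe +1): Zoe: 1 -> 2. State: Judy=4, Oscar=0, Zoe=2, Alice=0
Event 11 (Alice +2): Alice: 0 -> 2. State: Judy=4, Oscar=0, Zoe=2, Alice=2

Judy's final count: 4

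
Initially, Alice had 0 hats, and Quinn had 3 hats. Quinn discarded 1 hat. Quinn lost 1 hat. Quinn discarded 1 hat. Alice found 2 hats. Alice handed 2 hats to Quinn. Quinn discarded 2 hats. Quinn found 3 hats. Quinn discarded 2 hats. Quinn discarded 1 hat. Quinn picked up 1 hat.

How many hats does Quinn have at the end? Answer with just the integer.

Tracking counts step by step:
Start: Alice=0, Quinn=3
Event 1 (Quinn -1): Quinn: 3 -> 2. State: Alice=0, Quinn=2
Event 2 (Quinn -1): Quinn: 2 -> 1. State: Alice=0, Quinn=1
Event 3 (Quinn -1): Quinn: 1 -> 0. State: Alice=0, Quinn=0
Event 4 (Alice +2): Alice: 0 -> 2. State: Alice=2, Quinn=0
Event 5 (Alice -> Quinn, 2): Alice: 2 -> 0, Quinn: 0 -> 2. State: Alice=0, Quinn=2
Event 6 (Quinn -2): Quinn: 2 -> 0. State: Alice=0, Quinn=0
Event 7 (Quinn +3): Quinn: 0 -> 3. State: Alice=0, Quinn=3
Event 8 (Quinn -2): Quinn: 3 -> 1. State: Alice=0, Quinn=1
Event 9 (Quinn -1): Quinn: 1 -> 0. State: Alice=0, Quinn=0
Event 10 (Quinn +1): Quinn: 0 -> 1. State: Alice=0, Quinn=1

Quinn's final count: 1

Answer: 1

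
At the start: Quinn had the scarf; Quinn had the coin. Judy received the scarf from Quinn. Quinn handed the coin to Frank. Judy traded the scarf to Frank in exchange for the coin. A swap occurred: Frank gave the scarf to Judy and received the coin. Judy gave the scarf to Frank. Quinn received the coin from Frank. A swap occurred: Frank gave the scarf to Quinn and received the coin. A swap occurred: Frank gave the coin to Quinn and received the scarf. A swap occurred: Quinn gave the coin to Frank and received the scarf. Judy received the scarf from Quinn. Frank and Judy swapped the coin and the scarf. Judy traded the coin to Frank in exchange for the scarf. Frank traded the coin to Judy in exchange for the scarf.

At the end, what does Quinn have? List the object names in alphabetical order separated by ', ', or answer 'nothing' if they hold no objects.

Tracking all object holders:
Start: scarf:Quinn, coin:Quinn
Event 1 (give scarf: Quinn -> Judy). State: scarf:Judy, coin:Quinn
Event 2 (give coin: Quinn -> Frank). State: scarf:Judy, coin:Frank
Event 3 (swap scarf<->coin: now scarf:Frank, coin:Judy). State: scarf:Frank, coin:Judy
Event 4 (swap scarf<->coin: now scarf:Judy, coin:Frank). State: scarf:Judy, coin:Frank
Event 5 (give scarf: Judy -> Frank). State: scarf:Frank, coin:Frank
Event 6 (give coin: Frank -> Quinn). State: scarf:Frank, coin:Quinn
Event 7 (swap scarf<->coin: now scarf:Quinn, coin:Frank). State: scarf:Quinn, coin:Frank
Event 8 (swap coin<->scarf: now coin:Quinn, scarf:Frank). State: scarf:Frank, coin:Quinn
Event 9 (swap coin<->scarf: now coin:Frank, scarf:Quinn). State: scarf:Quinn, coin:Frank
Event 10 (give scarf: Quinn -> Judy). State: scarf:Judy, coin:Frank
Event 11 (swap coin<->scarf: now coin:Judy, scarf:Frank). State: scarf:Frank, coin:Judy
Event 12 (swap coin<->scarf: now coin:Frank, scarf:Judy). State: scarf:Judy, coin:Frank
Event 13 (swap coin<->scarf: now coin:Judy, scarf:Frank). State: scarf:Frank, coin:Judy

Final state: scarf:Frank, coin:Judy
Quinn holds: (nothing).

Answer: nothing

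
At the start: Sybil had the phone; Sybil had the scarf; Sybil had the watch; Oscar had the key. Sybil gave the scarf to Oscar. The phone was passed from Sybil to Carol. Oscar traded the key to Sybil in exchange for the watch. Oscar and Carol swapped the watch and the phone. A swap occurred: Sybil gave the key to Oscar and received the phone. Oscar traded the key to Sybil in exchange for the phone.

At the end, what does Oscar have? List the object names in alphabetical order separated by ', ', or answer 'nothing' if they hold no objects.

Tracking all object holders:
Start: phone:Sybil, scarf:Sybil, watch:Sybil, key:Oscar
Event 1 (give scarf: Sybil -> Oscar). State: phone:Sybil, scarf:Oscar, watch:Sybil, key:Oscar
Event 2 (give phone: Sybil -> Carol). State: phone:Carol, scarf:Oscar, watch:Sybil, key:Oscar
Event 3 (swap key<->watch: now key:Sybil, watch:Oscar). State: phone:Carol, scarf:Oscar, watch:Oscar, key:Sybil
Event 4 (swap watch<->phone: now watch:Carol, phone:Oscar). State: phone:Oscar, scarf:Oscar, watch:Carol, key:Sybil
Event 5 (swap key<->phone: now key:Oscar, phone:Sybil). State: phone:Sybil, scarf:Oscar, watch:Carol, key:Oscar
Event 6 (swap key<->phone: now key:Sybil, phone:Oscar). State: phone:Oscar, scarf:Oscar, watch:Carol, key:Sybil

Final state: phone:Oscar, scarf:Oscar, watch:Carol, key:Sybil
Oscar holds: phone, scarf.

Answer: phone, scarf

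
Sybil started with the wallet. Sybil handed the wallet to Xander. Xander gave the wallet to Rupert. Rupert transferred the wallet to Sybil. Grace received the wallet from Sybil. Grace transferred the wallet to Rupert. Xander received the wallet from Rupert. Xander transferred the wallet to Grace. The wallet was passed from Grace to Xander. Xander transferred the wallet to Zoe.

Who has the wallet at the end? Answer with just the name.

Answer: Zoe

Derivation:
Tracking the wallet through each event:
Start: Sybil has the wallet.
After event 1: Xander has the wallet.
After event 2: Rupert has the wallet.
After event 3: Sybil has the wallet.
After event 4: Grace has the wallet.
After event 5: Rupert has the wallet.
After event 6: Xander has the wallet.
After event 7: Grace has the wallet.
After event 8: Xander has the wallet.
After event 9: Zoe has the wallet.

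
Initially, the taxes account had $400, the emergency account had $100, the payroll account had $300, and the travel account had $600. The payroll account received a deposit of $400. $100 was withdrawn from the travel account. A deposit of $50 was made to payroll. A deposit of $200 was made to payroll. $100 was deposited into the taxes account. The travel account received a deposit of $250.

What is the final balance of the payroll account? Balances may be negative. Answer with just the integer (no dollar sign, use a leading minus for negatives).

Answer: 950

Derivation:
Tracking account balances step by step:
Start: taxes=400, emergency=100, payroll=300, travel=600
Event 1 (deposit 400 to payroll): payroll: 300 + 400 = 700. Balances: taxes=400, emergency=100, payroll=700, travel=600
Event 2 (withdraw 100 from travel): travel: 600 - 100 = 500. Balances: taxes=400, emergency=100, payroll=700, travel=500
Event 3 (deposit 50 to payroll): payroll: 700 + 50 = 750. Balances: taxes=400, emergency=100, payroll=750, travel=500
Event 4 (deposit 200 to payroll): payroll: 750 + 200 = 950. Balances: taxes=400, emergency=100, payroll=950, travel=500
Event 5 (deposit 100 to taxes): taxes: 400 + 100 = 500. Balances: taxes=500, emergency=100, payroll=950, travel=500
Event 6 (deposit 250 to travel): travel: 500 + 250 = 750. Balances: taxes=500, emergency=100, payroll=950, travel=750

Final balance of payroll: 950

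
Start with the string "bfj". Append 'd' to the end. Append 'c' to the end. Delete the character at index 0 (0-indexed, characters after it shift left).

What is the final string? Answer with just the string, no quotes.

Applying each edit step by step:
Start: "bfj"
Op 1 (append 'd'): "bfj" -> "bfjd"
Op 2 (append 'c'): "bfjd" -> "bfjdc"
Op 3 (delete idx 0 = 'b'): "bfjdc" -> "fjdc"

Answer: fjdc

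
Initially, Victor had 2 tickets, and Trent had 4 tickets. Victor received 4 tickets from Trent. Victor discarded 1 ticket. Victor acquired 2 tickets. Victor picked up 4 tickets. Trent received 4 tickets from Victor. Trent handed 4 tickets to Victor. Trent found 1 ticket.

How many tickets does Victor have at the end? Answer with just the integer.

Answer: 11

Derivation:
Tracking counts step by step:
Start: Victor=2, Trent=4
Event 1 (Trent -> Victor, 4): Trent: 4 -> 0, Victor: 2 -> 6. State: Victor=6, Trent=0
Event 2 (Victor -1): Victor: 6 -> 5. State: Victor=5, Trent=0
Event 3 (Victor +2): Victor: 5 -> 7. State: Victor=7, Trent=0
Event 4 (Victor +4): Victor: 7 -> 11. State: Victor=11, Trent=0
Event 5 (Victor -> Trent, 4): Victor: 11 -> 7, Trent: 0 -> 4. State: Victor=7, Trent=4
Event 6 (Trent -> Victor, 4): Trent: 4 -> 0, Victor: 7 -> 11. State: Victor=11, Trent=0
Event 7 (Trent +1): Trent: 0 -> 1. State: Victor=11, Trent=1

Victor's final count: 11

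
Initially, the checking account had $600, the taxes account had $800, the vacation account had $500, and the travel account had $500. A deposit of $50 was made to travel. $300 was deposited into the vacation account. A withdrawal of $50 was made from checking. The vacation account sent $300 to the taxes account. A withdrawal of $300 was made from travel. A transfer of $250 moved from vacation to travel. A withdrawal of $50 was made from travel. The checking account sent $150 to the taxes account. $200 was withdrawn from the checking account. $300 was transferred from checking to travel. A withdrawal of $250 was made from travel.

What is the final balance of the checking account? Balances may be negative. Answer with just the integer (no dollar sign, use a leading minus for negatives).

Tracking account balances step by step:
Start: checking=600, taxes=800, vacation=500, travel=500
Event 1 (deposit 50 to travel): travel: 500 + 50 = 550. Balances: checking=600, taxes=800, vacation=500, travel=550
Event 2 (deposit 300 to vacation): vacation: 500 + 300 = 800. Balances: checking=600, taxes=800, vacation=800, travel=550
Event 3 (withdraw 50 from checking): checking: 600 - 50 = 550. Balances: checking=550, taxes=800, vacation=800, travel=550
Event 4 (transfer 300 vacation -> taxes): vacation: 800 - 300 = 500, taxes: 800 + 300 = 1100. Balances: checking=550, taxes=1100, vacation=500, travel=550
Event 5 (withdraw 300 from travel): travel: 550 - 300 = 250. Balances: checking=550, taxes=1100, vacation=500, travel=250
Event 6 (transfer 250 vacation -> travel): vacation: 500 - 250 = 250, travel: 250 + 250 = 500. Balances: checking=550, taxes=1100, vacation=250, travel=500
Event 7 (withdraw 50 from travel): travel: 500 - 50 = 450. Balances: checking=550, taxes=1100, vacation=250, travel=450
Event 8 (transfer 150 checking -> taxes): checking: 550 - 150 = 400, taxes: 1100 + 150 = 1250. Balances: checking=400, taxes=1250, vacation=250, travel=450
Event 9 (withdraw 200 from checking): checking: 400 - 200 = 200. Balances: checking=200, taxes=1250, vacation=250, travel=450
Event 10 (transfer 300 checking -> travel): checking: 200 - 300 = -100, travel: 450 + 300 = 750. Balances: checking=-100, taxes=1250, vacation=250, travel=750
Event 11 (withdraw 250 from travel): travel: 750 - 250 = 500. Balances: checking=-100, taxes=1250, vacation=250, travel=500

Final balance of checking: -100

Answer: -100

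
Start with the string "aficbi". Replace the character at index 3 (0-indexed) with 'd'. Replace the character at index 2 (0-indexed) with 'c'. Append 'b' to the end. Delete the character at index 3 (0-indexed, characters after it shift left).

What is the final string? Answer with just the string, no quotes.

Answer: afcbib

Derivation:
Applying each edit step by step:
Start: "aficbi"
Op 1 (replace idx 3: 'c' -> 'd'): "aficbi" -> "afidbi"
Op 2 (replace idx 2: 'i' -> 'c'): "afidbi" -> "afcdbi"
Op 3 (append 'b'): "afcdbi" -> "afcdbib"
Op 4 (delete idx 3 = 'd'): "afcdbib" -> "afcbib"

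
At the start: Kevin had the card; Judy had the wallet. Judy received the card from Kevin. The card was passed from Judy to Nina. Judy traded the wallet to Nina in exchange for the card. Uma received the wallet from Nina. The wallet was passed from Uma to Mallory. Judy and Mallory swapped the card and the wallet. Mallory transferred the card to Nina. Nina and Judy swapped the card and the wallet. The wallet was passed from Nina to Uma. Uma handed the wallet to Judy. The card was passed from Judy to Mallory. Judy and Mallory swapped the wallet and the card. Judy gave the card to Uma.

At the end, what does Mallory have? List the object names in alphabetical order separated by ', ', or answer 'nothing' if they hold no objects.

Tracking all object holders:
Start: card:Kevin, wallet:Judy
Event 1 (give card: Kevin -> Judy). State: card:Judy, wallet:Judy
Event 2 (give card: Judy -> Nina). State: card:Nina, wallet:Judy
Event 3 (swap wallet<->card: now wallet:Nina, card:Judy). State: card:Judy, wallet:Nina
Event 4 (give wallet: Nina -> Uma). State: card:Judy, wallet:Uma
Event 5 (give wallet: Uma -> Mallory). State: card:Judy, wallet:Mallory
Event 6 (swap card<->wallet: now card:Mallory, wallet:Judy). State: card:Mallory, wallet:Judy
Event 7 (give card: Mallory -> Nina). State: card:Nina, wallet:Judy
Event 8 (swap card<->wallet: now card:Judy, wallet:Nina). State: card:Judy, wallet:Nina
Event 9 (give wallet: Nina -> Uma). State: card:Judy, wallet:Uma
Event 10 (give wallet: Uma -> Judy). State: card:Judy, wallet:Judy
Event 11 (give card: Judy -> Mallory). State: card:Mallory, wallet:Judy
Event 12 (swap wallet<->card: now wallet:Mallory, card:Judy). State: card:Judy, wallet:Mallory
Event 13 (give card: Judy -> Uma). State: card:Uma, wallet:Mallory

Final state: card:Uma, wallet:Mallory
Mallory holds: wallet.

Answer: wallet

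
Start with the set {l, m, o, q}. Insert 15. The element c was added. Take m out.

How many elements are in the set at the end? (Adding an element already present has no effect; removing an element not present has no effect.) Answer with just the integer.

Answer: 5

Derivation:
Tracking the set through each operation:
Start: {l, m, o, q}
Event 1 (add 15): added. Set: {15, l, m, o, q}
Event 2 (add c): added. Set: {15, c, l, m, o, q}
Event 3 (remove m): removed. Set: {15, c, l, o, q}

Final set: {15, c, l, o, q} (size 5)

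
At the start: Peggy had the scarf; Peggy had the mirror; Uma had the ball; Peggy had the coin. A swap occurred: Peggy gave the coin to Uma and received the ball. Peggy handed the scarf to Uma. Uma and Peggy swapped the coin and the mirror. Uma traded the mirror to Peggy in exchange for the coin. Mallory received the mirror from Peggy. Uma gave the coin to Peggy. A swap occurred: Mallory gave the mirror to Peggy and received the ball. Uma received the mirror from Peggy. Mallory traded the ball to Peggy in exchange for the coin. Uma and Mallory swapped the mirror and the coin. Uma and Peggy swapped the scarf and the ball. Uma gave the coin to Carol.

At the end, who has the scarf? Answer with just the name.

Tracking all object holders:
Start: scarf:Peggy, mirror:Peggy, ball:Uma, coin:Peggy
Event 1 (swap coin<->ball: now coin:Uma, ball:Peggy). State: scarf:Peggy, mirror:Peggy, ball:Peggy, coin:Uma
Event 2 (give scarf: Peggy -> Uma). State: scarf:Uma, mirror:Peggy, ball:Peggy, coin:Uma
Event 3 (swap coin<->mirror: now coin:Peggy, mirror:Uma). State: scarf:Uma, mirror:Uma, ball:Peggy, coin:Peggy
Event 4 (swap mirror<->coin: now mirror:Peggy, coin:Uma). State: scarf:Uma, mirror:Peggy, ball:Peggy, coin:Uma
Event 5 (give mirror: Peggy -> Mallory). State: scarf:Uma, mirror:Mallory, ball:Peggy, coin:Uma
Event 6 (give coin: Uma -> Peggy). State: scarf:Uma, mirror:Mallory, ball:Peggy, coin:Peggy
Event 7 (swap mirror<->ball: now mirror:Peggy, ball:Mallory). State: scarf:Uma, mirror:Peggy, ball:Mallory, coin:Peggy
Event 8 (give mirror: Peggy -> Uma). State: scarf:Uma, mirror:Uma, ball:Mallory, coin:Peggy
Event 9 (swap ball<->coin: now ball:Peggy, coin:Mallory). State: scarf:Uma, mirror:Uma, ball:Peggy, coin:Mallory
Event 10 (swap mirror<->coin: now mirror:Mallory, coin:Uma). State: scarf:Uma, mirror:Mallory, ball:Peggy, coin:Uma
Event 11 (swap scarf<->ball: now scarf:Peggy, ball:Uma). State: scarf:Peggy, mirror:Mallory, ball:Uma, coin:Uma
Event 12 (give coin: Uma -> Carol). State: scarf:Peggy, mirror:Mallory, ball:Uma, coin:Carol

Final state: scarf:Peggy, mirror:Mallory, ball:Uma, coin:Carol
The scarf is held by Peggy.

Answer: Peggy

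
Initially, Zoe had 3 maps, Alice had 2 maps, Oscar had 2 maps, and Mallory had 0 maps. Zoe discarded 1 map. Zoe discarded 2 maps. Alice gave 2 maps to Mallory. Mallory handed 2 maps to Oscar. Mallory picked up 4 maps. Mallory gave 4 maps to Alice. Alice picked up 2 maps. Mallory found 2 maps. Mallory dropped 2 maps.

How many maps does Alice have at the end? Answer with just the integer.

Tracking counts step by step:
Start: Zoe=3, Alice=2, Oscar=2, Mallory=0
Event 1 (Zoe -1): Zoe: 3 -> 2. State: Zoe=2, Alice=2, Oscar=2, Mallory=0
Event 2 (Zoe -2): Zoe: 2 -> 0. State: Zoe=0, Alice=2, Oscar=2, Mallory=0
Event 3 (Alice -> Mallory, 2): Alice: 2 -> 0, Mallory: 0 -> 2. State: Zoe=0, Alice=0, Oscar=2, Mallory=2
Event 4 (Mallory -> Oscar, 2): Mallory: 2 -> 0, Oscar: 2 -> 4. State: Zoe=0, Alice=0, Oscar=4, Mallory=0
Event 5 (Mallory +4): Mallory: 0 -> 4. State: Zoe=0, Alice=0, Oscar=4, Mallory=4
Event 6 (Mallory -> Alice, 4): Mallory: 4 -> 0, Alice: 0 -> 4. State: Zoe=0, Alice=4, Oscar=4, Mallory=0
Event 7 (Alice +2): Alice: 4 -> 6. State: Zoe=0, Alice=6, Oscar=4, Mallory=0
Event 8 (Mallory +2): Mallory: 0 -> 2. State: Zoe=0, Alice=6, Oscar=4, Mallory=2
Event 9 (Mallory -2): Mallory: 2 -> 0. State: Zoe=0, Alice=6, Oscar=4, Mallory=0

Alice's final count: 6

Answer: 6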